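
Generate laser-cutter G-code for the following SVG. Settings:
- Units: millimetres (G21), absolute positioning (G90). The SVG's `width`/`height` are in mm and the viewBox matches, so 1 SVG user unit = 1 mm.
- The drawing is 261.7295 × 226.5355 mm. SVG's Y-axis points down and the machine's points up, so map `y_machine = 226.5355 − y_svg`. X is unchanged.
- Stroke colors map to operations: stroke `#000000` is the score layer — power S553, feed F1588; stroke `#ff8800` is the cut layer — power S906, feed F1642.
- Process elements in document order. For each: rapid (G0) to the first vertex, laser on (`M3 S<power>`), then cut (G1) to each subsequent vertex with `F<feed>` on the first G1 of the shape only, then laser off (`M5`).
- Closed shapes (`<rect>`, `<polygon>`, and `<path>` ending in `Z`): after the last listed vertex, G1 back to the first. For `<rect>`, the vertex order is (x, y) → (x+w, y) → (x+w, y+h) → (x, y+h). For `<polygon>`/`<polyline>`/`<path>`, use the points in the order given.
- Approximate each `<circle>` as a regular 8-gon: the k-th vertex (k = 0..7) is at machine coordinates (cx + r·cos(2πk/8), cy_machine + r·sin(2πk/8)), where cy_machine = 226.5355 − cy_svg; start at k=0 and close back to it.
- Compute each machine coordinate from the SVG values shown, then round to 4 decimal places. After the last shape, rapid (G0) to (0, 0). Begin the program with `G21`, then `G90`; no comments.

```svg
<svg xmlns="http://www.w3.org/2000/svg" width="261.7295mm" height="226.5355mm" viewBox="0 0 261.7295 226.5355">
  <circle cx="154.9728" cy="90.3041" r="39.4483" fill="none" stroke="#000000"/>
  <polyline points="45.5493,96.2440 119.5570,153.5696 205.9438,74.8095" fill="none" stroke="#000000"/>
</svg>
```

G21
G90
G0 X194.4211 Y136.2314
M3 S553
G1 X182.8670 Y164.1256 F1588
G1 X154.9728 Y175.6797
G1 X127.0786 Y164.1256
G1 X115.5245 Y136.2314
G1 X127.0786 Y108.3372
G1 X154.9728 Y96.7831
G1 X182.8670 Y108.3372
G1 X194.4211 Y136.2314
M5
G0 X45.5493 Y130.2915
M3 S553
G1 X119.5570 Y72.9659 F1588
G1 X205.9438 Y151.7260
M5
G0 X0.0000 Y0.0000

Since the viewBox matches the mm dimensions, user units are millimetres directly. The only transform is the Y-flip y_m = 226.5355 − y_svg.

Shape 1 is a circle drawn with `<circle>`. Its stroke #000000 means score at S553, F1588. After flipping Y the toolpath is (194.4211,136.2314) → (182.8670,164.1256) → (154.9728,175.6797) → (127.0786,164.1256) → (115.5245,136.2314) → (127.0786,108.3372) → (154.9728,96.7831) → (182.8670,108.3372) → (194.4211,136.2314), returning to the start.

Shape 2 is a open polyline drawn with `<polyline>`. Its stroke #000000 means score at S553, F1588. After flipping Y the toolpath is (45.5493,130.2915) → (119.5570,72.9659) → (205.9438,151.7260).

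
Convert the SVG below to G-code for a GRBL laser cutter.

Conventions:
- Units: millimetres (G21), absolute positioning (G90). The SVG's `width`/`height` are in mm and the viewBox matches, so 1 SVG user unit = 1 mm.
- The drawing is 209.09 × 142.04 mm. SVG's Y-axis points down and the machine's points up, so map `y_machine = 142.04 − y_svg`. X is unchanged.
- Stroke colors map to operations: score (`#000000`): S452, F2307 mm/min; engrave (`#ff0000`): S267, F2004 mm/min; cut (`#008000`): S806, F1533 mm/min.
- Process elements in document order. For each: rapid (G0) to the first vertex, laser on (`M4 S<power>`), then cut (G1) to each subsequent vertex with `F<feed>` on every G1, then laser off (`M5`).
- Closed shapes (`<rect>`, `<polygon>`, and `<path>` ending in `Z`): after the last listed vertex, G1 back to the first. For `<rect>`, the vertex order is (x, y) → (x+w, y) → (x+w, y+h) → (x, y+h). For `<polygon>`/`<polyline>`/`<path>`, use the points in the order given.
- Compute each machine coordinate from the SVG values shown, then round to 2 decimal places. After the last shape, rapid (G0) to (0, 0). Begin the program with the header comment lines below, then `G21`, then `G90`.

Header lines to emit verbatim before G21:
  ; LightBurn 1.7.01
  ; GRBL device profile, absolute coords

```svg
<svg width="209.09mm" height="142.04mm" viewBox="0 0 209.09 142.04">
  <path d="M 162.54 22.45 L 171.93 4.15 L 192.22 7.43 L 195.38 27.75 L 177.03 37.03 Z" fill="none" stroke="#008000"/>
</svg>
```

Since the viewBox matches the mm dimensions, user units are millimetres directly. The only transform is the Y-flip y_m = 142.04 − y_svg.

Shape 1 is a regular polygon drawn with `<path>`. Its stroke #008000 means cut at S806, F1533. After flipping Y the toolpath is (162.54,119.59) → (171.93,137.89) → (192.22,134.61) → (195.38,114.29) → (177.03,105.01) → (162.54,119.59), returning to the start.

; LightBurn 1.7.01
; GRBL device profile, absolute coords
G21
G90
G0 X162.54 Y119.59
M4 S806
G1 X171.93 Y137.89 F1533
G1 X192.22 Y134.61 F1533
G1 X195.38 Y114.29 F1533
G1 X177.03 Y105.01 F1533
G1 X162.54 Y119.59 F1533
M5
G0 X0.00 Y0.00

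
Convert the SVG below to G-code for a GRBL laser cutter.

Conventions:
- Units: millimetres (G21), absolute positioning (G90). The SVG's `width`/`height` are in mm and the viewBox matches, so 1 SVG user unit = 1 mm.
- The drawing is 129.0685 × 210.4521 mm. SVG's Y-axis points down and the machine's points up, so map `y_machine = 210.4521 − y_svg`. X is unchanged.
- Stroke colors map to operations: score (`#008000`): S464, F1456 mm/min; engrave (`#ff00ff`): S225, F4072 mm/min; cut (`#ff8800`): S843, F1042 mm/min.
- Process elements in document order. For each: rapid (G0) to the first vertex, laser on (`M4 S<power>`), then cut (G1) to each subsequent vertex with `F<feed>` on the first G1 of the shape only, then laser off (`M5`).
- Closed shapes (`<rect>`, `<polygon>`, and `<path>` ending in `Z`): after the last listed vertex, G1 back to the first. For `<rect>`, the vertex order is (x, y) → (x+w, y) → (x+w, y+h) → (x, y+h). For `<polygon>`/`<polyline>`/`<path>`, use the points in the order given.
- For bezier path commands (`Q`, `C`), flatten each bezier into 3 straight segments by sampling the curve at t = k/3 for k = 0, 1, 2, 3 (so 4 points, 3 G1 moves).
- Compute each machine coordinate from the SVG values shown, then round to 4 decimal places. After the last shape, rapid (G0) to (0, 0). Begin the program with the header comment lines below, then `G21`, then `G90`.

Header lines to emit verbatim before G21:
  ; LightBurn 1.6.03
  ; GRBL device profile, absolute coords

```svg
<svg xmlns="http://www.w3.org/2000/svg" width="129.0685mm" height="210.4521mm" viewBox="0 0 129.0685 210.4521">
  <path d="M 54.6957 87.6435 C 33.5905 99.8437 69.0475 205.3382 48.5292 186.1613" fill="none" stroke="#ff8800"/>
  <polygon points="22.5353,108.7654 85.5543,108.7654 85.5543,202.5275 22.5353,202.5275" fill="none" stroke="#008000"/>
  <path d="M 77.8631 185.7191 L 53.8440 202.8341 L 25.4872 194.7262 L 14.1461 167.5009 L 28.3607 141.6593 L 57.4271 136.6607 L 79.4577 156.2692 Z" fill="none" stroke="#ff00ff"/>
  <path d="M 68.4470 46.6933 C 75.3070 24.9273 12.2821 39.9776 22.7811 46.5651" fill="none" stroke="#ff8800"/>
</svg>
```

viewBox `0 0 129.0685 210.4521` with mm width/height → 1 unit = 1 mm. Flip: y_m = 210.4521 − y_svg.

**Shape 1** — `<path>` cubic bezier, stroke `#ff8800` → cut (S843, F1042). Control points (SVG): P0=(54.6957,87.6435), P1=(33.5905,99.8437), P2=(69.0475,205.3382), P3=(48.5292,186.1613); sampled at t=k/3. Machine vertices: (54.6957,122.8086) → (48.2765,87.5831) → (54.5571,38.5982) → (48.5292,24.2908). Open path.

**Shape 2** — `<polygon>` rectangle, stroke `#008000` → score (S464, F1456). Machine vertices: (22.5353,101.6867) → (85.5543,101.6867) → (85.5543,7.9246) → (22.5353,7.9246) → (22.5353,101.6867). Closed: final G1 returns to the first vertex.

**Shape 3** — `<path>` regular polygon, stroke `#ff00ff` → engrave (S225, F4072). Machine vertices: (77.8631,24.7330) → (53.8440,7.6180) → (25.4872,15.7259) → (14.1461,42.9512) → (28.3607,68.7928) → (57.4271,73.7914) → (79.4577,54.1829) → (77.8631,24.7330). Closed: final G1 returns to the first vertex.

**Shape 4** — `<path>` cubic bezier, stroke `#ff8800` → cut (S843, F1042). Control points (SVG): P0=(68.4470,46.6933), P1=(75.3070,24.9273), P2=(12.2821,39.9776), P3=(22.7811,46.5651); sampled at t=k/3. Machine vertices: (68.4470,163.7588) → (57.3235,174.9297) → (31.4786,171.6184) → (22.7811,163.8870). Open path.

; LightBurn 1.6.03
; GRBL device profile, absolute coords
G21
G90
G0 X54.6957 Y122.8086
M4 S843
G1 X48.2765 Y87.5831 F1042
G1 X54.5571 Y38.5982
G1 X48.5292 Y24.2908
M5
G0 X22.5353 Y101.6867
M4 S464
G1 X85.5543 Y101.6867 F1456
G1 X85.5543 Y7.9246
G1 X22.5353 Y7.9246
G1 X22.5353 Y101.6867
M5
G0 X77.8631 Y24.7330
M4 S225
G1 X53.8440 Y7.6180 F4072
G1 X25.4872 Y15.7259
G1 X14.1461 Y42.9512
G1 X28.3607 Y68.7928
G1 X57.4271 Y73.7914
G1 X79.4577 Y54.1829
G1 X77.8631 Y24.7330
M5
G0 X68.4470 Y163.7588
M4 S843
G1 X57.3235 Y174.9297 F1042
G1 X31.4786 Y171.6184
G1 X22.7811 Y163.8870
M5
G0 X0.0000 Y0.0000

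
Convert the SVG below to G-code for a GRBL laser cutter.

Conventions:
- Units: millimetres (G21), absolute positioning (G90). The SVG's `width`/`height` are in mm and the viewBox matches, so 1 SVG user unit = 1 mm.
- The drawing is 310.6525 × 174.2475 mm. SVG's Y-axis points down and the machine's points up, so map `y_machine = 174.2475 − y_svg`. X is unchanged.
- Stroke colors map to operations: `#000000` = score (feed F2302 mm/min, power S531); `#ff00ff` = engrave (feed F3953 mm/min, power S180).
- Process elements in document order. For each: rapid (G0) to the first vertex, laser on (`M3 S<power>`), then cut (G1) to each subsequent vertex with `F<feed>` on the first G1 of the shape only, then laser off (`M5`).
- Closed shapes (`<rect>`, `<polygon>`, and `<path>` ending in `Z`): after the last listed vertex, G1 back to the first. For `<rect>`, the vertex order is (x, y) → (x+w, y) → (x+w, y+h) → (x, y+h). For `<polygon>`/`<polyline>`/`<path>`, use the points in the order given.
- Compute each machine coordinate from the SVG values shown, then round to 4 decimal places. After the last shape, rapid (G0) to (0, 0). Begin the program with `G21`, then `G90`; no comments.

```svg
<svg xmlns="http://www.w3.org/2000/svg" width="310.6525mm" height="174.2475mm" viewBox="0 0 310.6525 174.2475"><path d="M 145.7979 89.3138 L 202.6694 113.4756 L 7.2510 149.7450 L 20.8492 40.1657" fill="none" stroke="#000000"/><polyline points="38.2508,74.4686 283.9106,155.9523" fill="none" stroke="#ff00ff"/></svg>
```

G21
G90
G0 X145.7979 Y84.9337
M3 S531
G1 X202.6694 Y60.7719 F2302
G1 X7.2510 Y24.5025
G1 X20.8492 Y134.0818
M5
G0 X38.2508 Y99.7789
M3 S180
G1 X283.9106 Y18.2952 F3953
M5
G0 X0.0000 Y0.0000

Since the viewBox matches the mm dimensions, user units are millimetres directly. The only transform is the Y-flip y_m = 174.2475 − y_svg.

Shape 1 is a open polyline drawn with `<path>`. Its stroke #000000 means score at S531, F2302. After flipping Y the toolpath is (145.7979,84.9337) → (202.6694,60.7719) → (7.2510,24.5025) → (20.8492,134.0818).

Shape 2 is a line segment drawn with `<polyline>`. Its stroke #ff00ff means engrave at S180, F3953. After flipping Y the toolpath is (38.2508,99.7789) → (283.9106,18.2952).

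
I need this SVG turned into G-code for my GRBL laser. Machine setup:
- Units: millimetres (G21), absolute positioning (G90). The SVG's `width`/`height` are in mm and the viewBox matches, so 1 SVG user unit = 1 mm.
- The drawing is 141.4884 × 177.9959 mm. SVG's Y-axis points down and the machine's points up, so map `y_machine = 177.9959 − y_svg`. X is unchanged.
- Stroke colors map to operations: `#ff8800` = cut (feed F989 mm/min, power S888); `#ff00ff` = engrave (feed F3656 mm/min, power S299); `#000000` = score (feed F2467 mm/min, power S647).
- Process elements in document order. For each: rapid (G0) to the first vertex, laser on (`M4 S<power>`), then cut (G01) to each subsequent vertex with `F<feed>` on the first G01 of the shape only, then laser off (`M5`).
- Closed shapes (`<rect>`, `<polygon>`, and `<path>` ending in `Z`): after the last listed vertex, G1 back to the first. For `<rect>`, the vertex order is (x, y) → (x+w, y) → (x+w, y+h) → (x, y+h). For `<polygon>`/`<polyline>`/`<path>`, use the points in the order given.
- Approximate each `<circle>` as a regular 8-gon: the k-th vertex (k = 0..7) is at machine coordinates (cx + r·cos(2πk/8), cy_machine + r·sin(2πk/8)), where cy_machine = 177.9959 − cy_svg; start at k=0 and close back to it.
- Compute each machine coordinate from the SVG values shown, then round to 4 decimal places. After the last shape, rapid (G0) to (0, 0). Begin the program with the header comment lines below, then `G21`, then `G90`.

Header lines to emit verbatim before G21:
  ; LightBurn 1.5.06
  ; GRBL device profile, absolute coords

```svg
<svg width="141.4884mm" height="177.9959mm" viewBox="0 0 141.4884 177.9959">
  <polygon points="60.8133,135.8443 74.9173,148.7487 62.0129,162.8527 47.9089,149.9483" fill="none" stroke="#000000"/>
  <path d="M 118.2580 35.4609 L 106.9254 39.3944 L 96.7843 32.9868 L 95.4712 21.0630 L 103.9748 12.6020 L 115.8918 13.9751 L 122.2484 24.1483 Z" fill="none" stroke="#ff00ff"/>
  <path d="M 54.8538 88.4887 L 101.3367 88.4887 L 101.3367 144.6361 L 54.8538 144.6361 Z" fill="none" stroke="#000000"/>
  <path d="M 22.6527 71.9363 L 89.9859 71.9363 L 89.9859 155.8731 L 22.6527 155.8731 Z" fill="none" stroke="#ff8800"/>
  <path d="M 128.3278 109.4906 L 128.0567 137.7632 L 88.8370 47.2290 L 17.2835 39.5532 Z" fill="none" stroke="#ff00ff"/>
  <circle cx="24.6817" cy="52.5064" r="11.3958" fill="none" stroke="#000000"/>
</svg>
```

viewBox `0 0 141.4884 177.9959` with mm width/height → 1 unit = 1 mm. Flip: y_m = 177.9959 − y_svg.

**Shape 1** — `<polygon>` regular polygon, stroke `#000000` → score (S647, F2467). Machine vertices: (60.8133,42.1516) → (74.9173,29.2472) → (62.0129,15.1432) → (47.9089,28.0476) → (60.8133,42.1516). Closed: final G1 returns to the first vertex.

**Shape 2** — `<path>` regular polygon, stroke `#ff00ff` → engrave (S299, F3656). Machine vertices: (118.2580,142.5350) → (106.9254,138.6015) → (96.7843,145.0091) → (95.4712,156.9329) → (103.9748,165.3939) → (115.8918,164.0208) → (122.2484,153.8476) → (118.2580,142.5350). Closed: final G1 returns to the first vertex.

**Shape 3** — `<path>` rectangle, stroke `#000000` → score (S647, F2467). Machine vertices: (54.8538,89.5072) → (101.3367,89.5072) → (101.3367,33.3598) → (54.8538,33.3598) → (54.8538,89.5072). Closed: final G1 returns to the first vertex.

**Shape 4** — `<path>` rectangle, stroke `#ff8800` → cut (S888, F989). Machine vertices: (22.6527,106.0596) → (89.9859,106.0596) → (89.9859,22.1228) → (22.6527,22.1228) → (22.6527,106.0596). Closed: final G1 returns to the first vertex.

**Shape 5** — `<path>` closed polygon, stroke `#ff00ff` → engrave (S299, F3656). Machine vertices: (128.3278,68.5053) → (128.0567,40.2327) → (88.8370,130.7669) → (17.2835,138.4427) → (128.3278,68.5053). Closed: final G1 returns to the first vertex.

**Shape 6** — `<circle>` circle, stroke `#000000` → score (S647, F2467). Machine vertices: (36.0775,125.4895) → (32.7397,133.5475) → (24.6817,136.8853) → (16.6237,133.5475) → (13.2859,125.4895) → (16.6237,117.4315) → (24.6817,114.0937) → (32.7397,117.4315) → (36.0775,125.4895). Closed: final G1 returns to the first vertex.

; LightBurn 1.5.06
; GRBL device profile, absolute coords
G21
G90
G0 X60.8133 Y42.1516
M4 S647
G01 X74.9173 Y29.2472 F2467
G01 X62.0129 Y15.1432
G01 X47.9089 Y28.0476
G01 X60.8133 Y42.1516
M5
G0 X118.2580 Y142.5350
M4 S299
G01 X106.9254 Y138.6015 F3656
G01 X96.7843 Y145.0091
G01 X95.4712 Y156.9329
G01 X103.9748 Y165.3939
G01 X115.8918 Y164.0208
G01 X122.2484 Y153.8476
G01 X118.2580 Y142.5350
M5
G0 X54.8538 Y89.5072
M4 S647
G01 X101.3367 Y89.5072 F2467
G01 X101.3367 Y33.3598
G01 X54.8538 Y33.3598
G01 X54.8538 Y89.5072
M5
G0 X22.6527 Y106.0596
M4 S888
G01 X89.9859 Y106.0596 F989
G01 X89.9859 Y22.1228
G01 X22.6527 Y22.1228
G01 X22.6527 Y106.0596
M5
G0 X128.3278 Y68.5053
M4 S299
G01 X128.0567 Y40.2327 F3656
G01 X88.8370 Y130.7669
G01 X17.2835 Y138.4427
G01 X128.3278 Y68.5053
M5
G0 X36.0775 Y125.4895
M4 S647
G01 X32.7397 Y133.5475 F2467
G01 X24.6817 Y136.8853
G01 X16.6237 Y133.5475
G01 X13.2859 Y125.4895
G01 X16.6237 Y117.4315
G01 X24.6817 Y114.0937
G01 X32.7397 Y117.4315
G01 X36.0775 Y125.4895
M5
G0 X0.0000 Y0.0000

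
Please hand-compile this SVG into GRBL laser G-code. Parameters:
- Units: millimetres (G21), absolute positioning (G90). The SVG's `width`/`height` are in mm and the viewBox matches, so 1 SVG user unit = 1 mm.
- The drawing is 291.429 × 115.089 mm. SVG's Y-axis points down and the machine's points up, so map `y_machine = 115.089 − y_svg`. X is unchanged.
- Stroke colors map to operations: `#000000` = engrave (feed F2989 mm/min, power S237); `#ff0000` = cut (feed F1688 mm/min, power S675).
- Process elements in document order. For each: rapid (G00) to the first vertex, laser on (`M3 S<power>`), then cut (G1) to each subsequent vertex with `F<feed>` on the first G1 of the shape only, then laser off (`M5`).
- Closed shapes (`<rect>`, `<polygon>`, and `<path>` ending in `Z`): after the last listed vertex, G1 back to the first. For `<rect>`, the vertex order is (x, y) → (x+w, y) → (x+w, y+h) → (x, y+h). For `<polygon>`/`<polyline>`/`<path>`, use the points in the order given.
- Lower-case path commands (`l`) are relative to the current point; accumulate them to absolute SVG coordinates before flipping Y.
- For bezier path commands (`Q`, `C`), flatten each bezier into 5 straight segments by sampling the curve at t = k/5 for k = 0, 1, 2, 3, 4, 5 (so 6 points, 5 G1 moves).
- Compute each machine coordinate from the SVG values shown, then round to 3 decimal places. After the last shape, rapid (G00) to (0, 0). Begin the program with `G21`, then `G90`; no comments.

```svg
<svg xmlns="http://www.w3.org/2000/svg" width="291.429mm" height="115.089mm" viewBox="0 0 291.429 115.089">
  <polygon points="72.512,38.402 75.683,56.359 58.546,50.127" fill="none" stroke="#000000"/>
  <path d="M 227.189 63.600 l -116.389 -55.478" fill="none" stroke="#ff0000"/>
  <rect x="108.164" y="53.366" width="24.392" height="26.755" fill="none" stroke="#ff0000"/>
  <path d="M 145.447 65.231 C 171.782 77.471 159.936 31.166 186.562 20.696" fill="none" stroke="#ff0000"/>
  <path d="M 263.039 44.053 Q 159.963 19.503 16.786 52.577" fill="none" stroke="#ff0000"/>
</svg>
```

Since the viewBox matches the mm dimensions, user units are millimetres directly. The only transform is the Y-flip y_m = 115.089 − y_svg.

Shape 1 is a regular polygon drawn with `<polygon>`. Its stroke #000000 means engrave at S237, F2989. After flipping Y the toolpath is (72.512,76.687) → (75.683,58.730) → (58.546,64.962) → (72.512,76.687), returning to the start.

Shape 2 is a line segment drawn with `<path>`. Its stroke #ff0000 means cut at S675, F1688. After flipping Y the toolpath is (227.189,51.489) → (110.800,106.967).

Shape 3 is a rectangle drawn with `<rect>`. Its stroke #ff0000 means cut at S675, F1688. After flipping Y the toolpath is (108.164,61.723) → (132.556,61.723) → (132.556,34.968) → (108.164,34.968) → (108.164,61.723), returning to the start.

Shape 4 is a cubic bezier drawn with `<path>`. Its stroke #ff0000 means cut at S675, F1688. After flipping Y the toolpath is (145.447,49.858) → (157.280,48.784) → (163.628,57.231) → (168.172,70.669) → (174.590,84.566) → (186.562,94.393).

Shape 5 is a quadratic bezier drawn with `<path>`. Its stroke #ff0000 means cut at S675, F1688. After flipping Y the toolpath is (263.039,71.036) → (220.205,78.551) → (174.162,81.456) → (124.911,79.751) → (72.453,73.437) → (16.786,62.512).

G21
G90
G00 X72.512 Y76.687
M3 S237
G1 X75.683 Y58.730 F2989
G1 X58.546 Y64.962
G1 X72.512 Y76.687
M5
G00 X227.189 Y51.489
M3 S675
G1 X110.800 Y106.967 F1688
M5
G00 X108.164 Y61.723
M3 S675
G1 X132.556 Y61.723 F1688
G1 X132.556 Y34.968
G1 X108.164 Y34.968
G1 X108.164 Y61.723
M5
G00 X145.447 Y49.858
M3 S675
G1 X157.280 Y48.784 F1688
G1 X163.628 Y57.231
G1 X168.172 Y70.669
G1 X174.590 Y84.566
G1 X186.562 Y94.393
M5
G00 X263.039 Y71.036
M3 S675
G1 X220.205 Y78.551 F1688
G1 X174.162 Y81.456
G1 X124.911 Y79.751
G1 X72.453 Y73.437
G1 X16.786 Y62.512
M5
G00 X0.000 Y0.000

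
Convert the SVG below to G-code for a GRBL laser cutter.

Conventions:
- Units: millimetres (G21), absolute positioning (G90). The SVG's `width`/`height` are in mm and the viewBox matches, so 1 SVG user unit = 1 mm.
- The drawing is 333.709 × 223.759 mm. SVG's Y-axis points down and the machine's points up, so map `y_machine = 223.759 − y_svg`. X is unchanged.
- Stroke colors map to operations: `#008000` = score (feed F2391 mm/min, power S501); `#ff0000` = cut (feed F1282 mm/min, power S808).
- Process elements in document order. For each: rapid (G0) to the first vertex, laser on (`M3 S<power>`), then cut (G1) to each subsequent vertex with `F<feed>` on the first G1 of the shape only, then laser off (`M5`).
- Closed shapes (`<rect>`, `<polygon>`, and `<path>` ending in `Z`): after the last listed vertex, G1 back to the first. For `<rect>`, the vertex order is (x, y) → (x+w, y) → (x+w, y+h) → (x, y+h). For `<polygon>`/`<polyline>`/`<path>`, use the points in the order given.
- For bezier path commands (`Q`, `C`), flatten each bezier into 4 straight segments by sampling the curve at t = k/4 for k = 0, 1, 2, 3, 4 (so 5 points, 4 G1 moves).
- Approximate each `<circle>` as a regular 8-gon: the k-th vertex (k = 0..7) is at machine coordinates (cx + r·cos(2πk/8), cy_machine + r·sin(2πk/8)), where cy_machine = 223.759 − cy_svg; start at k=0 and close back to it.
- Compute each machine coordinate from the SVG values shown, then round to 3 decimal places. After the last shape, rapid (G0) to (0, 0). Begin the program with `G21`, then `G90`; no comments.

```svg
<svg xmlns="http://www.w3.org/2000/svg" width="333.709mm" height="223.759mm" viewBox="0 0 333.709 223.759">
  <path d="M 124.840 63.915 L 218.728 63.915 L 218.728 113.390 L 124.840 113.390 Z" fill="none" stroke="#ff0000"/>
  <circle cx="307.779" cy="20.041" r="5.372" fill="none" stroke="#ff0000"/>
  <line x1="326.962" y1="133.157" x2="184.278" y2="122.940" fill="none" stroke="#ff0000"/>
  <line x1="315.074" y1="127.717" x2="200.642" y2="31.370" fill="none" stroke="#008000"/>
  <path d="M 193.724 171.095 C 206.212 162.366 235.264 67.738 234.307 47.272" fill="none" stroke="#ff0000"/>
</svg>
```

viewBox `0 0 333.709 223.759` with mm width/height → 1 unit = 1 mm. Flip: y_m = 223.759 − y_svg.

**Shape 1** — `<path>` rectangle, stroke `#ff0000` → cut (S808, F1282). Machine vertices: (124.840,159.844) → (218.728,159.844) → (218.728,110.369) → (124.840,110.369) → (124.840,159.844). Closed: final G1 returns to the first vertex.

**Shape 2** — `<circle>` circle, stroke `#ff0000` → cut (S808, F1282). Machine vertices: (313.151,203.718) → (311.578,207.517) → (307.779,209.090) → (303.980,207.517) → (302.407,203.718) → (303.980,199.919) → (307.779,198.346) → (311.578,199.919) → (313.151,203.718). Closed: final G1 returns to the first vertex.

**Shape 3** — `<line>` line segment, stroke `#ff0000` → cut (S808, F1282). Machine vertices: (326.962,90.602) → (184.278,100.819). Open path.

**Shape 4** — `<line>` line segment, stroke `#008000` → score (S501, F2391). Machine vertices: (315.074,96.042) → (200.642,192.389). Open path.

**Shape 5** — `<path>` cubic bezier, stroke `#ff0000` → cut (S808, F1282). Control points (SVG): P0=(193.724,171.095), P1=(206.212,162.366), P2=(235.264,67.738), P3=(234.307,47.272); sampled at t=k/4. Machine vertices: (193.724,52.664) → (205.468,72.816) → (219.057,110.174) → (230.126,149.733) → (234.307,176.487). Open path.

G21
G90
G0 X124.840 Y159.844
M3 S808
G1 X218.728 Y159.844 F1282
G1 X218.728 Y110.369
G1 X124.840 Y110.369
G1 X124.840 Y159.844
M5
G0 X313.151 Y203.718
M3 S808
G1 X311.578 Y207.517 F1282
G1 X307.779 Y209.090
G1 X303.980 Y207.517
G1 X302.407 Y203.718
G1 X303.980 Y199.919
G1 X307.779 Y198.346
G1 X311.578 Y199.919
G1 X313.151 Y203.718
M5
G0 X326.962 Y90.602
M3 S808
G1 X184.278 Y100.819 F1282
M5
G0 X315.074 Y96.042
M3 S501
G1 X200.642 Y192.389 F2391
M5
G0 X193.724 Y52.664
M3 S808
G1 X205.468 Y72.816 F1282
G1 X219.057 Y110.174
G1 X230.126 Y149.733
G1 X234.307 Y176.487
M5
G0 X0.000 Y0.000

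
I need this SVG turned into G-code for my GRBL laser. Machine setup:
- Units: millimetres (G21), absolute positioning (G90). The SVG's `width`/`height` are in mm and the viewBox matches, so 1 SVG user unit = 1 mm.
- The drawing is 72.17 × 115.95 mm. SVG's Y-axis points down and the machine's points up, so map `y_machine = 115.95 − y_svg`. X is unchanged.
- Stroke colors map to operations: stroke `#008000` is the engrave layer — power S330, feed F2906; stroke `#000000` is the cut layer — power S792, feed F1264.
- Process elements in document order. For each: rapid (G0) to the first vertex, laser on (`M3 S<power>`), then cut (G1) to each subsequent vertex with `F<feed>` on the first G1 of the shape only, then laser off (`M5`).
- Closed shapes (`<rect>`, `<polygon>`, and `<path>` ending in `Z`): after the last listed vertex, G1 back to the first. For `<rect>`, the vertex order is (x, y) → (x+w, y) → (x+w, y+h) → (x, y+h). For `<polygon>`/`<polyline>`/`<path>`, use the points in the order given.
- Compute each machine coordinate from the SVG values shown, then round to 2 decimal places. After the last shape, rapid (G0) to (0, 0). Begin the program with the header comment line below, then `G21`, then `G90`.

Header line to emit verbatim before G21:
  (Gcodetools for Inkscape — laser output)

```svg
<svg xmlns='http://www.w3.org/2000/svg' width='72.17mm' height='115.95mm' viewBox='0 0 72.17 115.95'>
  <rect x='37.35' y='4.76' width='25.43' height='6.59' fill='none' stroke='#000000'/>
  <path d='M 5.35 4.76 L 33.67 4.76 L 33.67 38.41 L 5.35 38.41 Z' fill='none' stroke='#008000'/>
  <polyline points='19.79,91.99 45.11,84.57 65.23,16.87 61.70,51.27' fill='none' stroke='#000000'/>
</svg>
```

1 u = 1 mm; y_m = 115.95 − y.

[1] `<rect>` rectangle, #000000→cut S792 F1264: (37.35,111.19) → (62.78,111.19) → (62.78,104.60) → (37.35,104.60) → (37.35,111.19) (closed)

[2] `<path>` rectangle, #008000→engrave S330 F2906: (5.35,111.19) → (33.67,111.19) → (33.67,77.54) → (5.35,77.54) → (5.35,111.19) (closed)

[3] `<polyline>` open polyline, #000000→cut S792 F1264: (19.79,23.96) → (45.11,31.38) → (65.23,99.08) → (61.70,64.68)

(Gcodetools for Inkscape — laser output)
G21
G90
G0 X37.35 Y111.19
M3 S792
G1 X62.78 Y111.19 F1264
G1 X62.78 Y104.60
G1 X37.35 Y104.60
G1 X37.35 Y111.19
M5
G0 X5.35 Y111.19
M3 S330
G1 X33.67 Y111.19 F2906
G1 X33.67 Y77.54
G1 X5.35 Y77.54
G1 X5.35 Y111.19
M5
G0 X19.79 Y23.96
M3 S792
G1 X45.11 Y31.38 F1264
G1 X65.23 Y99.08
G1 X61.70 Y64.68
M5
G0 X0.00 Y0.00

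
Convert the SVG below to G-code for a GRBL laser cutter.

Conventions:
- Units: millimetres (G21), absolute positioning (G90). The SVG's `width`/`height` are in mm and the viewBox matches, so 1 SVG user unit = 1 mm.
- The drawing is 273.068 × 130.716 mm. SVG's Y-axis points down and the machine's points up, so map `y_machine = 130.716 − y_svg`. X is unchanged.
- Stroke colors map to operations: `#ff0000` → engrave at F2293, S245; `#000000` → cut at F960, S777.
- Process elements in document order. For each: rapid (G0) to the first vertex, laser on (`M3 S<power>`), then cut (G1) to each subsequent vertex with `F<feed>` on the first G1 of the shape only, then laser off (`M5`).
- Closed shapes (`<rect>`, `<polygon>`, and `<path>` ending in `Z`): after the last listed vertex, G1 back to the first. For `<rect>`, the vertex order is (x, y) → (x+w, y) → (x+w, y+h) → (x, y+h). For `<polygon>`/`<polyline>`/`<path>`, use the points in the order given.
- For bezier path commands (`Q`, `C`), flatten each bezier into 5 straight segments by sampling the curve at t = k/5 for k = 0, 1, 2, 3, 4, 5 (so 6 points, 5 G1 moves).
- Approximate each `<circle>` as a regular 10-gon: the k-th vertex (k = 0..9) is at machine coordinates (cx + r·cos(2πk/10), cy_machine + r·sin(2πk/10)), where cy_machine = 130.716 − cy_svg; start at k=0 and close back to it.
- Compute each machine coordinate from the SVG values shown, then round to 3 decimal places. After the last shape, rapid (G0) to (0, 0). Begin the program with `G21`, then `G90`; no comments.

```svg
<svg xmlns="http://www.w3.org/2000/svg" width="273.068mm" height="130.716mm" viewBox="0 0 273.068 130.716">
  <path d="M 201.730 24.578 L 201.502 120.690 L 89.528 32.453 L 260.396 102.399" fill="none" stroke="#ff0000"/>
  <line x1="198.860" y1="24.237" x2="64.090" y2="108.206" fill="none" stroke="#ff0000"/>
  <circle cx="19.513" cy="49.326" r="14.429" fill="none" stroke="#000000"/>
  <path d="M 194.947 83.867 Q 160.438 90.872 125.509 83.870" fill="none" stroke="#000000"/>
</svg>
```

Since the viewBox matches the mm dimensions, user units are millimetres directly. The only transform is the Y-flip y_m = 130.716 − y_svg.

Shape 1 is a open polyline drawn with `<path>`. Its stroke #ff0000 means engrave at S245, F2293. After flipping Y the toolpath is (201.730,106.138) → (201.502,10.026) → (89.528,98.263) → (260.396,28.317).

Shape 2 is a line segment drawn with `<line>`. Its stroke #ff0000 means engrave at S245, F2293. After flipping Y the toolpath is (198.860,106.479) → (64.090,22.510).

Shape 3 is a circle drawn with `<circle>`. Its stroke #000000 means cut at S777, F960. After flipping Y the toolpath is (33.942,81.390) → (31.186,89.871) → (23.972,95.113) → (15.054,95.113) → (7.840,89.871) → (5.084,81.390) → (7.840,72.909) → (15.054,67.667) → (23.972,67.667) → (31.186,72.909) → (33.942,81.390), returning to the start.

Shape 4 is a quadratic bezier drawn with `<path>`. Its stroke #000000 means cut at S777, F960. After flipping Y the toolpath is (194.947,46.849) → (181.127,44.607) → (167.273,43.486) → (153.385,43.486) → (139.464,44.605) → (125.509,46.846).

G21
G90
G0 X201.730 Y106.138
M3 S245
G1 X201.502 Y10.026 F2293
G1 X89.528 Y98.263
G1 X260.396 Y28.317
M5
G0 X198.860 Y106.479
M3 S245
G1 X64.090 Y22.510 F2293
M5
G0 X33.942 Y81.390
M3 S777
G1 X31.186 Y89.871 F960
G1 X23.972 Y95.113
G1 X15.054 Y95.113
G1 X7.840 Y89.871
G1 X5.084 Y81.390
G1 X7.840 Y72.909
G1 X15.054 Y67.667
G1 X23.972 Y67.667
G1 X31.186 Y72.909
G1 X33.942 Y81.390
M5
G0 X194.947 Y46.849
M3 S777
G1 X181.127 Y44.607 F960
G1 X167.273 Y43.486
G1 X153.385 Y43.486
G1 X139.464 Y44.605
G1 X125.509 Y46.846
M5
G0 X0.000 Y0.000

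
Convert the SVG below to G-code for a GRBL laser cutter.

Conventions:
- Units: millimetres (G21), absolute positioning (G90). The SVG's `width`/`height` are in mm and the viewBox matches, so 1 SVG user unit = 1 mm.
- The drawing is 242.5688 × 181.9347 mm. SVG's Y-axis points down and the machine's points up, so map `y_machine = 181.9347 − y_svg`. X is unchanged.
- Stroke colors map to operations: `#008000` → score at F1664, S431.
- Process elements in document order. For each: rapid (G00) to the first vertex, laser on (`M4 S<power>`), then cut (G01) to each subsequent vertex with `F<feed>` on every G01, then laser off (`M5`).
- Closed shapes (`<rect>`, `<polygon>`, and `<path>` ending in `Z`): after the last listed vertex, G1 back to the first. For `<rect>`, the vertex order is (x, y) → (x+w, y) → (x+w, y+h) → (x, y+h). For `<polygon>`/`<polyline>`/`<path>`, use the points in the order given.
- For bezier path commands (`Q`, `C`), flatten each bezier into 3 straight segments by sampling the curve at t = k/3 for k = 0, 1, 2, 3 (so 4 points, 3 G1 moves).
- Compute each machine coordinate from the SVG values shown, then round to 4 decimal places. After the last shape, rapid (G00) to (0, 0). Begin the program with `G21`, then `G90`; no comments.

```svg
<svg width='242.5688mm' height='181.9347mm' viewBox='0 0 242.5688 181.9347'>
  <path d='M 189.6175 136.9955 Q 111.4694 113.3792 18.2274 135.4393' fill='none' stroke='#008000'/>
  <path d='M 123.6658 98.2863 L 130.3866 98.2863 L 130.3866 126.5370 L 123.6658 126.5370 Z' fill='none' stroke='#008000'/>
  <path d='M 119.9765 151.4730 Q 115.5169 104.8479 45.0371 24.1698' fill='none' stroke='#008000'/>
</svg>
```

G21
G90
G00 X189.6175 Y44.9392
M4 S431
G01 X135.8417 Y55.6082 F1664
G01 X78.7116 Y56.1270 F1664
G01 X18.2274 Y46.4954 F1664
M5
G00 X123.6658 Y83.6484
M4 S431
G01 X130.3866 Y83.6484 F1664
G01 X130.3866 Y55.3977 F1664
G01 X123.6658 Y55.3977 F1664
G01 X123.6658 Y83.6484 F1664
M5
G00 X119.9765 Y30.4617
M4 S431
G01 X109.6679 Y65.3288 F1664
G01 X84.6881 Y107.7632 F1664
G01 X45.0371 Y157.7649 F1664
M5
G00 X0.0000 Y0.0000

viewBox `0 0 242.5688 181.9347` with mm width/height → 1 unit = 1 mm. Flip: y_m = 181.9347 − y_svg.

**Shape 1** — `<path>` quadratic bezier, stroke `#008000` → score (S431, F1664). Control points (SVG): P0=(189.6175,136.9955), P1=(111.4694,113.3792), P2=(18.2274,135.4393); sampled at t=k/3. Machine vertices: (189.6175,44.9392) → (135.8417,55.6082) → (78.7116,56.1270) → (18.2274,46.4954). Open path.

**Shape 2** — `<path>` rectangle, stroke `#008000` → score (S431, F1664). Machine vertices: (123.6658,83.6484) → (130.3866,83.6484) → (130.3866,55.3977) → (123.6658,55.3977) → (123.6658,83.6484). Closed: final G1 returns to the first vertex.

**Shape 3** — `<path>` quadratic bezier, stroke `#008000` → score (S431, F1664). Control points (SVG): P0=(119.9765,151.4730), P1=(115.5169,104.8479), P2=(45.0371,24.1698); sampled at t=k/3. Machine vertices: (119.9765,30.4617) → (109.6679,65.3288) → (84.6881,107.7632) → (45.0371,157.7649). Open path.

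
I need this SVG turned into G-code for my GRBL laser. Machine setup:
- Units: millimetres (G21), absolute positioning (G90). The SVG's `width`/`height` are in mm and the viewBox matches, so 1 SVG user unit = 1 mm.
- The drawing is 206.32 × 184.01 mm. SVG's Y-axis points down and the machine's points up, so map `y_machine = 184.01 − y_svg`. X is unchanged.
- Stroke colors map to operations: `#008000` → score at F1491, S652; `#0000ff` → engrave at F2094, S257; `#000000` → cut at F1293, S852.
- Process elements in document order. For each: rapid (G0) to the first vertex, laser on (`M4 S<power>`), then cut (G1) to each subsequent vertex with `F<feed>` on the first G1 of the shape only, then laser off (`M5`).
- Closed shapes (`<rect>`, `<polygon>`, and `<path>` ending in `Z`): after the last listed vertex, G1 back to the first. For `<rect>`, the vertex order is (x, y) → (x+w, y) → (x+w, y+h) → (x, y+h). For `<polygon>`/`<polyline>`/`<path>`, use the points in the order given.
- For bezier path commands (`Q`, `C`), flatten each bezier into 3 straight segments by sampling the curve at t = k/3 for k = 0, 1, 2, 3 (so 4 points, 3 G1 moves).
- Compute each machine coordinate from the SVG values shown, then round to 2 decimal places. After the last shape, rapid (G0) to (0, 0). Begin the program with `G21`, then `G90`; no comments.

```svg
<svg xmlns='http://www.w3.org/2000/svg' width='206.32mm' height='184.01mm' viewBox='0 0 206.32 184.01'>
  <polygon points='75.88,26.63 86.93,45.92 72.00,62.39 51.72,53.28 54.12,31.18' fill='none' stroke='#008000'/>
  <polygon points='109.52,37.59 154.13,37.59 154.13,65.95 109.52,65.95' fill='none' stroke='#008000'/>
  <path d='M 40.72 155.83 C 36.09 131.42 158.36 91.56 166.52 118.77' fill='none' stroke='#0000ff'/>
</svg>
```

Since the viewBox matches the mm dimensions, user units are millimetres directly. The only transform is the Y-flip y_m = 184.01 − y_svg.

Shape 1 is a regular polygon drawn with `<polygon>`. Its stroke #008000 means score at S652, F1491. After flipping Y the toolpath is (75.88,157.38) → (86.93,138.09) → (72.00,121.62) → (51.72,130.73) → (54.12,152.83) → (75.88,157.38), returning to the start.

Shape 2 is a rectangle drawn with `<polygon>`. Its stroke #008000 means score at S652, F1491. After flipping Y the toolpath is (109.52,146.42) → (154.13,146.42) → (154.13,118.06) → (109.52,118.06) → (109.52,146.42), returning to the start.

Shape 3 is a cubic bezier drawn with `<path>`. Its stroke #0000ff means engrave at S257, F2094. After flipping Y the toolpath is (40.72,28.18) → (69.46,54.68) → (129.25,73.15) → (166.52,65.24).

G21
G90
G0 X75.88 Y157.38
M4 S652
G1 X86.93 Y138.09 F1491
G1 X72.00 Y121.62
G1 X51.72 Y130.73
G1 X54.12 Y152.83
G1 X75.88 Y157.38
M5
G0 X109.52 Y146.42
M4 S652
G1 X154.13 Y146.42 F1491
G1 X154.13 Y118.06
G1 X109.52 Y118.06
G1 X109.52 Y146.42
M5
G0 X40.72 Y28.18
M4 S257
G1 X69.46 Y54.68 F2094
G1 X129.25 Y73.15
G1 X166.52 Y65.24
M5
G0 X0.00 Y0.00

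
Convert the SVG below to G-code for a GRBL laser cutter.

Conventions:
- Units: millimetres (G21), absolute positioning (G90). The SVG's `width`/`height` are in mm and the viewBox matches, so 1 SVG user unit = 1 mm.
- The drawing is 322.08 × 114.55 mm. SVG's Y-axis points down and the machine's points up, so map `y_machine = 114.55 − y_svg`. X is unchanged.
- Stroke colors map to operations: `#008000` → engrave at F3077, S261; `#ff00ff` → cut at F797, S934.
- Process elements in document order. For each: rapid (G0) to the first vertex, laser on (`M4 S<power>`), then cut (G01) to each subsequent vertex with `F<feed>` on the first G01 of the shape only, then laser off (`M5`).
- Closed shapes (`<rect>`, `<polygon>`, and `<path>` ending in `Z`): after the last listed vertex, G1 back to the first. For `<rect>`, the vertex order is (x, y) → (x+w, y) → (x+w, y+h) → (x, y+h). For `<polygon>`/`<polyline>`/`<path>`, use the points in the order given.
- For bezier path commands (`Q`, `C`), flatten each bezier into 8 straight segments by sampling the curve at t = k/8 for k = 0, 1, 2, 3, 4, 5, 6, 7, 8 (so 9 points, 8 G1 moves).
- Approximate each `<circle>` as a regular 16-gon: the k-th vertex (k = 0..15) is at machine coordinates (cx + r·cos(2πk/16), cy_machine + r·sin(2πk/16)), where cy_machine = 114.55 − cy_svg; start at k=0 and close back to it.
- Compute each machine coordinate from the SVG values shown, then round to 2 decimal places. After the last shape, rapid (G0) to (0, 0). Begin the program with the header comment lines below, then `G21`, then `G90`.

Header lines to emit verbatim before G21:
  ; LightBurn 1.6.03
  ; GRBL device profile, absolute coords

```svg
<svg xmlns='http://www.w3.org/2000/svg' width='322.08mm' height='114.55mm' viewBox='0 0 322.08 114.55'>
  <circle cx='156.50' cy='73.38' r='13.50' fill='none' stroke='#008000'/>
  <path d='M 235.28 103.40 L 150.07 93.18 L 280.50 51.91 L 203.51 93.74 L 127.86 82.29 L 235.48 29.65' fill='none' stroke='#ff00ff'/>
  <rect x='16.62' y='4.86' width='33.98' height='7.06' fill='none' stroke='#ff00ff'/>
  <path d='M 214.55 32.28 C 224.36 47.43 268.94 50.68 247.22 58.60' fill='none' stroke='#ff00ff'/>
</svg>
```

viewBox `0 0 322.08 114.55` with mm width/height → 1 unit = 1 mm. Flip: y_m = 114.55 − y_svg.

**Shape 1** — `<circle>` circle, stroke `#008000` → engrave (S261, F3077). Machine vertices: (170.00,41.17) → (168.97,46.34) → (166.05,50.72) → (161.67,53.64) → (156.50,54.67) → (151.33,53.64) → (146.95,50.72) → (144.03,46.34) → (143.00,41.17) → (144.03,36.00) → (146.95,31.62) → (151.33,28.70) → (156.50,27.67) → (161.67,28.70) → (166.05,31.62) → (168.97,36.00) → (170.00,41.17). Closed: final G1 returns to the first vertex.

**Shape 2** — `<path>` open polyline, stroke `#ff00ff` → cut (S934, F797). Machine vertices: (235.28,11.15) → (150.07,21.37) → (280.50,62.64) → (203.51,20.81) → (127.86,32.26) → (235.48,84.90). Open path.

**Shape 3** — `<rect>` rectangle, stroke `#ff00ff` → cut (S934, F797). Machine vertices: (16.62,109.69) → (50.60,109.69) → (50.60,102.63) → (16.62,102.63) → (16.62,109.69). Closed: final G1 returns to the first vertex.

**Shape 4** — `<path>` cubic bezier, stroke `#ff00ff` → cut (S934, F797). Control points (SVG): P0=(214.55,32.28), P1=(224.36,47.43), P2=(268.94,50.68), P3=(247.22,58.60); sampled at t=k/8. Machine vertices: (214.55,82.27) → (219.66,77.11) → (226.85,72.88) → (234.92,69.37) → (242.71,66.40) → (249.01,63.76) → (252.66,61.27) → (252.45,58.73) → (247.22,55.95). Open path.

; LightBurn 1.6.03
; GRBL device profile, absolute coords
G21
G90
G0 X170.00 Y41.17
M4 S261
G01 X168.97 Y46.34 F3077
G01 X166.05 Y50.72
G01 X161.67 Y53.64
G01 X156.50 Y54.67
G01 X151.33 Y53.64
G01 X146.95 Y50.72
G01 X144.03 Y46.34
G01 X143.00 Y41.17
G01 X144.03 Y36.00
G01 X146.95 Y31.62
G01 X151.33 Y28.70
G01 X156.50 Y27.67
G01 X161.67 Y28.70
G01 X166.05 Y31.62
G01 X168.97 Y36.00
G01 X170.00 Y41.17
M5
G0 X235.28 Y11.15
M4 S934
G01 X150.07 Y21.37 F797
G01 X280.50 Y62.64
G01 X203.51 Y20.81
G01 X127.86 Y32.26
G01 X235.48 Y84.90
M5
G0 X16.62 Y109.69
M4 S934
G01 X50.60 Y109.69 F797
G01 X50.60 Y102.63
G01 X16.62 Y102.63
G01 X16.62 Y109.69
M5
G0 X214.55 Y82.27
M4 S934
G01 X219.66 Y77.11 F797
G01 X226.85 Y72.88
G01 X234.92 Y69.37
G01 X242.71 Y66.40
G01 X249.01 Y63.76
G01 X252.66 Y61.27
G01 X252.45 Y58.73
G01 X247.22 Y55.95
M5
G0 X0.00 Y0.00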